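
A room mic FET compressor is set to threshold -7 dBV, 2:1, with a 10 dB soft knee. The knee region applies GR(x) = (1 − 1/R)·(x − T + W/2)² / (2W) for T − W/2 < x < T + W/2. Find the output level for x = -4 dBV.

x − T + W/2 = -4 − (-7) + 5 = 8.
GR = (1 − 1/2) × 8² / 20 = 0.5 × 64 / 20 = 1.6 dB.
Output = -4 − 1.6 = -5.6 dBV.

-5.6 dBV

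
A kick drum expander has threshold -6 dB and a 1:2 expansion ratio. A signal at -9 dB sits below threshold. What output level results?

The input is 3 dB below the -6 dB threshold.
A 1:2 expander multiplies undershoot by 2: 3 × 2 = 6 dB below threshold.
Output = -6 − 6 = -12 dB.

-12 dB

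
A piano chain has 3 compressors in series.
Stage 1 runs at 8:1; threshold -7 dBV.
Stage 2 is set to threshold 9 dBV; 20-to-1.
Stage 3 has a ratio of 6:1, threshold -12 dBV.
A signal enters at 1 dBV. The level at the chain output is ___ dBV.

-11 dBV

Stage 1: 1 dBV is 8 dB over -7 dBV; at 8:1 that becomes 1 dB over, giving -6 dBV.
Stage 2: -6 dBV is at or below the 9 dBV threshold — no compression; output -6 dBV.
Stage 3: -6 dBV is 6 dB over -12 dBV; at 6:1 that becomes 1 dB over, giving -11 dBV.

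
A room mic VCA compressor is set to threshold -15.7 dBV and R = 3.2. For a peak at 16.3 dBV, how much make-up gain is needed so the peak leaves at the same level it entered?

Overshoot 32 dB → 32/3.2 = 10 dB after compression, so the compressed level is -15.7 + 10 = -5.7 dBV.
Make-up = target − compressed = 16.3 − (-5.7) = 22 dB.

22 dB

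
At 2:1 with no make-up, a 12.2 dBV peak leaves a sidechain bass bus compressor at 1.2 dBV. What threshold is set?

-9.8 dBV

Input is 22 dB above T (since output overshoot × R = input overshoot: (1.2 − T)·2 = 12.2 − T gives T = -9.8 dBV).
Check: -9.8 + (12.2 − (-9.8))/2 = -9.8 + 11 = 1.2 dBV. ✓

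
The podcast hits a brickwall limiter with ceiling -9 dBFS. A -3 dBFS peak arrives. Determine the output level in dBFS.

The limiter clamps the peak to its -9 dBFS ceiling.

-9 dBFS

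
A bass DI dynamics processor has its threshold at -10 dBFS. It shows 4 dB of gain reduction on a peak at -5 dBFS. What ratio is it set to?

5:1

Input overshoot = -5 − (-10) = 5 dB.
Output overshoot = 5 − 4 = 1 dB.
Ratio = input overshoot / output overshoot = 5 / 1 = 5.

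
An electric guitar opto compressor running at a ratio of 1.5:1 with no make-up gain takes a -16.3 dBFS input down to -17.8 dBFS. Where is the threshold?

Let T be the threshold. Output overshoot = (input overshoot)/R, so -17.8 − T = (-16.3 − T)/1.5.
1.5·(-17.8 − T) = -16.3 − T → 0.5·T = -26.7 − (-16.3) = -10.4.
T = -10.4/0.5 = -20.8 dBFS.

-20.8 dBFS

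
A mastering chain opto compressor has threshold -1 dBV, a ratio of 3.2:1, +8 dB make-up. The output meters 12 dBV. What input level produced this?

Remove make-up: 12 − 8 = 4 dBV.
The compressed level sits 4 − (-1) = 5 dB over threshold.
Undo the ratio: input overshoot = 5 × 3.2 = 16 dB, giving input = 15 dBV.

15 dBV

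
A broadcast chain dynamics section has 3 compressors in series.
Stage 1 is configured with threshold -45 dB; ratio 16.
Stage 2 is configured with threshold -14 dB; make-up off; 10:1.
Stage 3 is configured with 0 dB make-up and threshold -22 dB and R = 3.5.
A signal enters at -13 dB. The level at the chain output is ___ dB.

Stage 1: overshoot 32 dB → 32/16 = 2 dB → -43 dB.
Stage 2: -43 dB ≤ -14 dB, so stage 2 doesn't engage; output -43 dB.
Stage 3: below threshold (-43 ≤ -22); passes unchanged; output -43 dB.

-43 dB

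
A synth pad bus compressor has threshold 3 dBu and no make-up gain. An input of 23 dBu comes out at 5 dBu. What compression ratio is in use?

Input overshoot = 23 − 3 = 20 dB; output overshoot = 5 − 3 = 2 dB.
Ratio = 20 / 2 = 10.

10:1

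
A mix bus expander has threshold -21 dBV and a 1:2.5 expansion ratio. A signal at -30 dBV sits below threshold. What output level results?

The input is 9 dB below the -21 dBV threshold.
A 1:2.5 expander multiplies undershoot by 2.5: 9 × 2.5 = 22.5 dB below threshold.
Output = -21 − 22.5 = -43.5 dBV.

-43.5 dBV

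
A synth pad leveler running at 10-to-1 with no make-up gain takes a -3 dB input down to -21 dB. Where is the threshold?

Input is 20 dB above T (since output overshoot × R = input overshoot: (-21 − T)·10 = -3 − T gives T = -23 dB).
Check: -23 + (-3 − (-23))/10 = -23 + 2 = -21 dB. ✓

-23 dB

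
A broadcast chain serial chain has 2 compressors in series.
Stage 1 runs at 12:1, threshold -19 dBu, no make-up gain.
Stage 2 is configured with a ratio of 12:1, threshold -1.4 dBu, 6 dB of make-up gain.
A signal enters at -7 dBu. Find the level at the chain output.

Stage 1: -7 dBu is 12 dB over -19 dBu; at 12:1 that becomes 1 dB over, giving -18 dBu.
Stage 2: below threshold (-18 ≤ -1.4); passes unchanged; make-up brings it to -12 dBu.

-12 dBu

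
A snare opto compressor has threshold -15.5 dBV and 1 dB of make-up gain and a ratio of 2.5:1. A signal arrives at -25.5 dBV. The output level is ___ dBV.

-24.5 dBV

-25.5 dBV is 10 dB below the -15.5 dBV threshold, so no gain reduction is applied.
Make-up gain adds 1 dB: -25.5 + 1 = -24.5 dBV.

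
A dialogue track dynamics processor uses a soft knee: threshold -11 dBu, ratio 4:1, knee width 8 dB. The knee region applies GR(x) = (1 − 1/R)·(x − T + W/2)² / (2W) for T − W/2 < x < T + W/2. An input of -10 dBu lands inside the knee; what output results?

-11.171875 dBu

x − T + W/2 = -10 − (-11) + 4 = 5.
GR = (1 − 1/4) × 5² / 16 = 0.75 × 25 / 16 = 1.171875 dB.
Output = -10 − 1.171875 = -11.171875 dBu.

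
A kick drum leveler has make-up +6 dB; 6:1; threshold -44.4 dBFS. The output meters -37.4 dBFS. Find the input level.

-38.4 dBFS

Stripping the +6 dB make-up gives -43.4 dBFS at the gain stage.
The compressed level sits -43.4 − (-44.4) = 1 dB over threshold.
Undo the ratio: input overshoot = 1 × 6 = 6 dB, giving input = -38.4 dBFS.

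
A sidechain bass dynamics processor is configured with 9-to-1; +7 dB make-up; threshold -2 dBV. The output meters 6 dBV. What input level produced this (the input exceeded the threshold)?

Remove make-up: 6 − 7 = -1 dBV.
The compressed level sits -1 − (-2) = 1 dB over threshold.
Undo the ratio: input overshoot = 1 × 9 = 9 dB, giving input = 7 dBV.

7 dBV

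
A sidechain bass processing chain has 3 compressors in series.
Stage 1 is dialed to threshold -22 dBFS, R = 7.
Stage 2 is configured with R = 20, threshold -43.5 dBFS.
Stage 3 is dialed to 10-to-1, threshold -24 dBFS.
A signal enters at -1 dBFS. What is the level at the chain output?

Stage 1: overshoot 21 dB → 21/7 = 3 dB → -19 dBFS.
Stage 2: overshoot 24.5 dB → 24.5/20 = 1.225 dB → -42.275 dBFS.
Stage 3: -42.275 dBFS ≤ -24 dBFS, so stage 3 doesn't engage; output -42.275 dBFS.

-42.275 dBFS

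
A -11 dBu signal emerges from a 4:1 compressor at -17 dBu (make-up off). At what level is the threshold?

Let T be the threshold. Output overshoot = (input overshoot)/R, so -17 − T = (-11 − T)/4.
4·(-17 − T) = -11 − T → 3·T = -68 − (-11) = -57.
T = -57/3 = -19 dBu.

-19 dBu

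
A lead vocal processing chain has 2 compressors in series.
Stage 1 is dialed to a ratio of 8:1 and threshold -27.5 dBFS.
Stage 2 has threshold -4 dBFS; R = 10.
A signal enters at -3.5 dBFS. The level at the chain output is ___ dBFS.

Stage 1: 24 dB above -27.5 dBFS, reduced 8:1 to 3 dB above → -24.5 dBFS.
Stage 2: -24.5 dBFS ≤ -4 dBFS, so stage 2 doesn't engage; output -24.5 dBFS.

-24.5 dBFS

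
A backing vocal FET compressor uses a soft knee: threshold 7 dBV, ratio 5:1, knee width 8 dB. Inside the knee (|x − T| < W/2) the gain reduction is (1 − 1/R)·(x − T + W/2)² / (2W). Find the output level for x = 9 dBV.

x − T + W/2 = 9 − 7 + 4 = 6.
GR = (1 − 1/5) × 6² / 16 = 0.8 × 36 / 16 = 1.8 dB.
Output = 9 − 1.8 = 7.2 dBV.

7.2 dBV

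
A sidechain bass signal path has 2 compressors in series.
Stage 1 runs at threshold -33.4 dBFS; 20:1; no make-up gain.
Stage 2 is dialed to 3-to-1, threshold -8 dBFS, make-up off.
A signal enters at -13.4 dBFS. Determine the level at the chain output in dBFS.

-32.4 dBFS

Stage 1: -13.4 dBFS is 20 dB over -33.4 dBFS; at 20:1 that becomes 1 dB over, giving -32.4 dBFS.
Stage 2: below threshold (-32.4 ≤ -8); passes unchanged; output -32.4 dBFS.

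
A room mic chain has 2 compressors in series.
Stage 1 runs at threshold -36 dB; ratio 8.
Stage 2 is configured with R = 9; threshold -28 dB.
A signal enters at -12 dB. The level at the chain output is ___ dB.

-33 dB

Stage 1: -12 dB is 24 dB over -36 dB; at 8:1 that becomes 3 dB over, giving -33 dB.
Stage 2: below threshold (-33 ≤ -28); passes unchanged; output -33 dB.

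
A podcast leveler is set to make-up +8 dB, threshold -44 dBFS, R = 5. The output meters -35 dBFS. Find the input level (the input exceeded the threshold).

Before make-up, the level was -35 − 8 = -43 dBFS.
Post-compression overshoot = -43 − (-44) = 1 dB.
Undo the ratio: input overshoot = 1 × 5 = 5 dB, giving input = -39 dBFS.

-39 dBFS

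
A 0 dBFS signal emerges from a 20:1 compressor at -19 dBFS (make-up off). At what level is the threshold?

Let T be the threshold. Output overshoot = (input overshoot)/R, so -19 − T = (0 − T)/20.
20·(-19 − T) = 0 − T → 19·T = -380 − 0 = -380.
T = -380/19 = -20 dBFS.

-20 dBFS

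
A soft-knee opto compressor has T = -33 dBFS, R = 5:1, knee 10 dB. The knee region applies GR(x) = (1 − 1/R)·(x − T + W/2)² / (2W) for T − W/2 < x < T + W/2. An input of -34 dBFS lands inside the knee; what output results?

x − T + W/2 = -34 − (-33) + 5 = 4.
GR = (1 − 1/5) × 4² / 20 = 0.8 × 16 / 20 = 0.64 dB.
Output = -34 − 0.64 = -34.64 dBFS.

-34.64 dBFS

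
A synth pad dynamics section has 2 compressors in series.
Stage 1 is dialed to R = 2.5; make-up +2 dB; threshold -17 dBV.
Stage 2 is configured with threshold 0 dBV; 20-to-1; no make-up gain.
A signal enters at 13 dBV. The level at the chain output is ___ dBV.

Stage 1: 30 dB above -17 dBV, reduced 2.5:1 to 12 dB above → -5 dBV; +2 dB make-up → -3 dBV.
Stage 2: -3 dBV ≤ 0 dBV, so stage 2 doesn't engage; output -3 dBV.

-3 dBV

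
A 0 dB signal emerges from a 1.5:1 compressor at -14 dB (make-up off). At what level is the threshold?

-42 dB

Input is 42 dB above T (since output overshoot × R = input overshoot: (-14 − T)·1.5 = 0 − T gives T = -42 dB).
Check: -42 + (0 − (-42))/1.5 = -42 + 28 = -14 dB. ✓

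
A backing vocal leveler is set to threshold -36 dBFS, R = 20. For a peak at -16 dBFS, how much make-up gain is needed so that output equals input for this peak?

The peak compresses to -36 + 20/20 = -35 dBFS.
To reach -16 dBFS requires -16 − (-35) = 19 dB of make-up.

19 dB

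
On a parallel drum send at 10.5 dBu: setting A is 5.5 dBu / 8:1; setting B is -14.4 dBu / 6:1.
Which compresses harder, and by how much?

B, by 16.375 dB

A: 5 dB over, compressed to 0.625 dB over, so 4.375 dB of GR.
B: 24.9 dB over, compressed to 4.15 dB over, so 20.75 dB of GR.
Difference: 16.375 dB in favour of B.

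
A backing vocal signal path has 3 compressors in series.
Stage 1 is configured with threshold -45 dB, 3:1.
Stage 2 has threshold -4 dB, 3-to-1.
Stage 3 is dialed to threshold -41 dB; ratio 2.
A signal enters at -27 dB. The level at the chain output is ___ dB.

-40 dB

Stage 1: -27 dB is 18 dB over -45 dB; at 3:1 that becomes 6 dB over, giving -39 dB.
Stage 2: -39 dB is at or below the -4 dB threshold — no compression; output -39 dB.
Stage 3: overshoot 2 dB → 2/2 = 1 dB → -40 dB.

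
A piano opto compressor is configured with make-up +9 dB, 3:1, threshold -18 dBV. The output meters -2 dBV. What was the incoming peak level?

3 dBV

Before make-up, the level was -2 − 9 = -11 dBV.
Post-compression overshoot = -11 − (-18) = 7 dB.
Input overshoot = R × output overshoot = 21 dB → input = -18 + 21 = 3 dBV.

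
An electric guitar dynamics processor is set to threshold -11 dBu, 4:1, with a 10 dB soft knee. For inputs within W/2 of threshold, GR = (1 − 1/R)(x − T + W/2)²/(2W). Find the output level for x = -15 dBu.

-15.0375 dBu

x − T + W/2 = -15 − (-11) + 5 = 1.
GR = (1 − 1/4) × 1² / 20 = 0.75 × 1 / 20 = 0.0375 dB.
Output = -15 − 0.0375 = -15.0375 dBu.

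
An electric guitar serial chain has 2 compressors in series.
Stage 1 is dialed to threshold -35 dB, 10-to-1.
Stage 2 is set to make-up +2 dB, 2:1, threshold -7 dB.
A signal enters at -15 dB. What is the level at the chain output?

Stage 1: 20 dB above -35 dB, reduced 10:1 to 2 dB above → -33 dB.
Stage 2: below threshold (-33 ≤ -7); passes unchanged; make-up brings it to -31 dB.

-31 dB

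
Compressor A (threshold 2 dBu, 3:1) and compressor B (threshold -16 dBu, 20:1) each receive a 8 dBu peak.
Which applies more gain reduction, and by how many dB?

B, by 18.8 dB

A: GR = 6 − 6/3 = 4 dB.
B: GR = 24 − 24/20 = 22.8 dB.
B applies 18.8 dB more gain reduction.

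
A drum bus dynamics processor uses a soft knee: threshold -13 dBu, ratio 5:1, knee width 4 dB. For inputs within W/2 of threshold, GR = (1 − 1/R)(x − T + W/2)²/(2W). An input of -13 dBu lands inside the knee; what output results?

-13.4 dBu

x − T + W/2 = -13 − (-13) + 2 = 2.
GR = (1 − 1/5) × 2² / 8 = 0.8 × 4 / 8 = 0.4 dB.
Output = -13 − 0.4 = -13.4 dBu.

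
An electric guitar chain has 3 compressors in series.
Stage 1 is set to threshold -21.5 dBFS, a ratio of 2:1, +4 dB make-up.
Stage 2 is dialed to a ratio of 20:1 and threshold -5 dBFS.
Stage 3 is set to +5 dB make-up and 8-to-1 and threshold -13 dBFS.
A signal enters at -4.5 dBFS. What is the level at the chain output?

-7.5 dBFS

Stage 1: overshoot 17 dB → 17/2 = 8.5 dB → -13 dBFS; +4 dB make-up → -9 dBFS.
Stage 2: -9 dBFS is at or below the -5 dBFS threshold — no compression; output -9 dBFS.
Stage 3: 4 dB above -13 dBFS, reduced 8:1 to 0.5 dB above → -12.5 dBFS; +5 dB make-up → -7.5 dBFS.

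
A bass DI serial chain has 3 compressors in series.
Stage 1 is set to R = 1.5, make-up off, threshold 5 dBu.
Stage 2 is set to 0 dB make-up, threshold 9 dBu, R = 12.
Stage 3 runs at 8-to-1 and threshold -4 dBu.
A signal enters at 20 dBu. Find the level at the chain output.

Stage 1: overshoot 15 dB → 15/1.5 = 10 dB → 15 dBu.
Stage 2: 15 dBu is 6 dB over 9 dBu; at 12:1 that becomes 0.5 dB over, giving 9.5 dBu.
Stage 3: 13.5 dB above -4 dBu, reduced 8:1 to 1.6875 dB above → -2.3125 dBu.

-2.3125 dBu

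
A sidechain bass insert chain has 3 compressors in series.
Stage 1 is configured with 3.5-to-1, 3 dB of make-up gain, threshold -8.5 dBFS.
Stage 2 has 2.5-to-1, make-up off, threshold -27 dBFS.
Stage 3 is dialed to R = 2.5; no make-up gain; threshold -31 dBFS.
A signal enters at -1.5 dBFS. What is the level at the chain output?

-25.64 dBFS

Stage 1: 7 dB above -8.5 dBFS, reduced 3.5:1 to 2 dB above → -6.5 dBFS; +3 dB make-up → -3.5 dBFS.
Stage 2: overshoot 23.5 dB → 23.5/2.5 = 9.4 dB → -17.6 dBFS.
Stage 3: overshoot 13.4 dB → 13.4/2.5 = 5.36 dB → -25.64 dBFS.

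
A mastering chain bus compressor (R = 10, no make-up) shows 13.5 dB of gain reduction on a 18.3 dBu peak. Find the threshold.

3.3 dBu

Gain reduction = 18.3 − 4.8 = 13.5 dB; output overshoot = GR / (R − 1) = 13.5 / 9 = 1.5 dB.
Threshold = output − output overshoot = 4.8 − 1.5 = 3.3 dBu.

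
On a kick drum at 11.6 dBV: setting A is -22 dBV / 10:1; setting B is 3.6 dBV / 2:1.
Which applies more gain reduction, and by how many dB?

A: 33.6 dB over, compressed to 3.36 dB over, so 30.24 dB of GR.
B: 8 dB over, compressed to 4 dB over, so 4 dB of GR.
A reduces 26.24 dB more.

A, by 26.24 dB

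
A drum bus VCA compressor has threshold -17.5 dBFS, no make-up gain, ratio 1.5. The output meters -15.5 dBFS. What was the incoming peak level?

-14.5 dBFS

Post-compression overshoot = -15.5 − (-17.5) = 2 dB.
Input overshoot = R × output overshoot = 3 dB → input = -17.5 + 3 = -14.5 dBFS.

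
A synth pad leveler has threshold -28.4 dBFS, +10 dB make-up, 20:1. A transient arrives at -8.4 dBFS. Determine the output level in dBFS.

-8.4 dBFS sits 20 dB over threshold.
20:1 compression reduces that to 20/20 = 1 dB over.
Output = -28.4 + 1 = -27.4 dBFS; make-up adds 10 dB, giving -17.4 dBFS.

-17.4 dBFS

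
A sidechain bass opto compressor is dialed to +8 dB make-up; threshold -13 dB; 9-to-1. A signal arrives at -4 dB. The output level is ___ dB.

-4 dB

-4 dB sits 9 dB over threshold.
At 9:1 the overshoot is divided by 9, leaving 1 dB above threshold.
Output = -13 + 1 = -12 dB; make-up adds 8 dB, giving -4 dB.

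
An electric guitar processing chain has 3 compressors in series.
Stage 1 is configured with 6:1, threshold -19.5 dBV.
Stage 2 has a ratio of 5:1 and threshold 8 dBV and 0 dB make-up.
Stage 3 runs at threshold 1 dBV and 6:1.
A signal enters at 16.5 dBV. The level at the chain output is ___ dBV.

-13.5 dBV

Stage 1: 36 dB above -19.5 dBV, reduced 6:1 to 6 dB above → -13.5 dBV.
Stage 2: below threshold (-13.5 ≤ 8); passes unchanged; output -13.5 dBV.
Stage 3: -13.5 dBV ≤ 1 dBV, so stage 3 doesn't engage; output -13.5 dBV.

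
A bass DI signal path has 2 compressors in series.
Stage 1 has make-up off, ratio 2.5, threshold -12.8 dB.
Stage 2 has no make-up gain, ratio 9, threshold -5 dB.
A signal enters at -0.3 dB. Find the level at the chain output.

-7.8 dB

Stage 1: -0.3 dB is 12.5 dB over -12.8 dB; at 2.5:1 that becomes 5 dB over, giving -7.8 dB.
Stage 2: below threshold (-7.8 ≤ -5); passes unchanged; output -7.8 dB.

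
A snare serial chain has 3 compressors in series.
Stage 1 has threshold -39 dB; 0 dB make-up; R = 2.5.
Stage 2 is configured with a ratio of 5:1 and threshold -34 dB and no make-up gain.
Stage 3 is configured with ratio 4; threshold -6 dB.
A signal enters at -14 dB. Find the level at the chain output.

-33 dB

Stage 1: 25 dB above -39 dB, reduced 2.5:1 to 10 dB above → -29 dB.
Stage 2: 5 dB above -34 dB, reduced 5:1 to 1 dB above → -33 dB.
Stage 3: -33 dB is at or below the -6 dB threshold — no compression; output -33 dB.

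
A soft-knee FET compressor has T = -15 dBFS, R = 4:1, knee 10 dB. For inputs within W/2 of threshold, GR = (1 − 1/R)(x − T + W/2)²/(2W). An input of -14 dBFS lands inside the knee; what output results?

x − T + W/2 = -14 − (-15) + 5 = 6.
GR = (1 − 1/4) × 6² / 20 = 0.75 × 36 / 20 = 1.35 dB.
Output = -14 − 1.35 = -15.35 dBFS.

-15.35 dBFS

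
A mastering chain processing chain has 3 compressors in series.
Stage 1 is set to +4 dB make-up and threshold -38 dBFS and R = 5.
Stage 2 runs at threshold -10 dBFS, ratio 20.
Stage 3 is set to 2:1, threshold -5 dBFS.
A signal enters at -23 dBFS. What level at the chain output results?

Stage 1: -23 dBFS is 15 dB over -38 dBFS; at 5:1 that becomes 3 dB over, giving -35 dBFS; +4 dB make-up → -31 dBFS.
Stage 2: -31 dBFS is at or below the -10 dBFS threshold — no compression; output -31 dBFS.
Stage 3: -31 dBFS ≤ -5 dBFS, so stage 3 doesn't engage; output -31 dBFS.

-31 dBFS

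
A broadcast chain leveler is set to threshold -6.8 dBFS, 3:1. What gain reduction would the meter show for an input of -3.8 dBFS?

2 dB

The signal is 3 dB above threshold.
A 3:1 ratio leaves 1 dB of that excess.
So the signal is attenuated by 3 − 1 = 2 dB.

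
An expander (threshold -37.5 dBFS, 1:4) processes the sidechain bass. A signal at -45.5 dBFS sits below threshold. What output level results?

Below threshold, a 1:4 expander applies gain = (4−1)×(T − x) of attenuation.
(4−1) × 8 = 24 dB, so output = -45.5 − 24 = -69.5 dBFS.

-69.5 dBFS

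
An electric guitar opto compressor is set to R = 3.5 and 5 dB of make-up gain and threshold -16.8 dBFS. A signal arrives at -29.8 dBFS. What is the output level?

-24.8 dBFS

-29.8 dBFS is 13 dB below the -16.8 dBFS threshold, so no gain reduction is applied.
Make-up gain adds 5 dB: -29.8 + 5 = -24.8 dBFS.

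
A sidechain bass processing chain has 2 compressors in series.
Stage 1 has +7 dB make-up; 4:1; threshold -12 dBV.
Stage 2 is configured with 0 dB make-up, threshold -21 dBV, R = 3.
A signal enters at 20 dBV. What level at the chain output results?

-13 dBV

Stage 1: overshoot 32 dB → 32/4 = 8 dB → -4 dBV; +7 dB make-up → 3 dBV.
Stage 2: overshoot 24 dB → 24/3 = 8 dB → -13 dBV.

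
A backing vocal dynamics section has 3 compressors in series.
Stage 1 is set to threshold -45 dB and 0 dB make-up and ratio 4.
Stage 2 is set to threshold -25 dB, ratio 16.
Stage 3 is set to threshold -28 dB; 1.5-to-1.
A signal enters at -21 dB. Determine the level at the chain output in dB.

Stage 1: 24 dB above -45 dB, reduced 4:1 to 6 dB above → -39 dB.
Stage 2: -39 dB ≤ -25 dB, so stage 2 doesn't engage; output -39 dB.
Stage 3: below threshold (-39 ≤ -28); passes unchanged; output -39 dB.

-39 dB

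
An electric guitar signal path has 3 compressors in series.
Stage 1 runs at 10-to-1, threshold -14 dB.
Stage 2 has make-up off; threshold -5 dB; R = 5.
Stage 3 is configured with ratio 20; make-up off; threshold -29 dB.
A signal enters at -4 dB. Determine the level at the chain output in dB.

Stage 1: overshoot 10 dB → 10/10 = 1 dB → -13 dB.
Stage 2: below threshold (-13 ≤ -5); passes unchanged; output -13 dB.
Stage 3: overshoot 16 dB → 16/20 = 0.8 dB → -28.2 dB.

-28.2 dB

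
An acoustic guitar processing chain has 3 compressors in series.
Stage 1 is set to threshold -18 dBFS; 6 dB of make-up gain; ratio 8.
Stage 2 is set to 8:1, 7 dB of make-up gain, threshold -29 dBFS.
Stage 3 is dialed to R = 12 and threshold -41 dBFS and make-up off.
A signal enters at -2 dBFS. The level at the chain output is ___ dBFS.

Stage 1: -2 dBFS is 16 dB over -18 dBFS; at 8:1 that becomes 2 dB over, giving -16 dBFS; +6 dB make-up → -10 dBFS.
Stage 2: 19 dB above -29 dBFS, reduced 8:1 to 2.375 dB above → -26.625 dBFS; +7 dB make-up → -19.625 dBFS.
Stage 3: overshoot 21.375 dB → 21.375/12 = 1.78125 dB → -39.21875 dBFS.

-39.21875 dBFS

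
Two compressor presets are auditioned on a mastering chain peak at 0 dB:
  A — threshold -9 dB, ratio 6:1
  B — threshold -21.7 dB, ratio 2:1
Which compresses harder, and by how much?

A: GR = 9 − 9/6 = 7.5 dB.
B: GR = 21.7 − 21.7/2 = 10.85 dB.
B applies 3.35 dB more gain reduction.

B, by 3.35 dB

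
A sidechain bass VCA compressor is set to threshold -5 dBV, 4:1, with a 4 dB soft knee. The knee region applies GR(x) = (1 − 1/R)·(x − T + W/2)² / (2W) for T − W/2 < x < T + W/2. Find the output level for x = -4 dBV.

-4.84375 dBV

x − T + W/2 = -4 − (-5) + 2 = 3.
GR = (1 − 1/4) × 3² / 8 = 0.75 × 9 / 8 = 0.84375 dB.
Output = -4 − 0.84375 = -4.84375 dBV.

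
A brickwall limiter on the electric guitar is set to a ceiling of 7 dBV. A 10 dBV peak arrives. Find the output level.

7 dBV

A brickwall limiter is an ∞:1 compressor: any input above the ceiling is clamped to 7 dBV.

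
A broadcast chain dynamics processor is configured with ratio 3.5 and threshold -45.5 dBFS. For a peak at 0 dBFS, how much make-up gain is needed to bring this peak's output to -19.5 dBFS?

13 dB

Overshoot 45.5 dB → 45.5/3.5 = 13 dB after compression, so the compressed level is -45.5 + 13 = -32.5 dBFS.
Make-up = target − compressed = -19.5 − (-32.5) = 13 dB.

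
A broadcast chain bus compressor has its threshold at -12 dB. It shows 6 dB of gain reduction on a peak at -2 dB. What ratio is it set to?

2.5:1

Input overshoot = -2 − (-12) = 10 dB.
Output overshoot = 10 − 6 = 4 dB.
Ratio = input overshoot / output overshoot = 10 / 4 = 2.5.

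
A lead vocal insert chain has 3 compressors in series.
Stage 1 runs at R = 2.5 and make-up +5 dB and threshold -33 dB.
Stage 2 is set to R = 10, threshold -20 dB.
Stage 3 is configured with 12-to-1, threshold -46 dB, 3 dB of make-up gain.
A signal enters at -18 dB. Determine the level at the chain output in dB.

-41 dB

Stage 1: overshoot 15 dB → 15/2.5 = 6 dB → -27 dB; +5 dB make-up → -22 dB.
Stage 2: -22 dB ≤ -20 dB, so stage 2 doesn't engage; output -22 dB.
Stage 3: -22 dB is 24 dB over -46 dB; at 12:1 that becomes 2 dB over, giving -44 dB; +3 dB make-up → -41 dB.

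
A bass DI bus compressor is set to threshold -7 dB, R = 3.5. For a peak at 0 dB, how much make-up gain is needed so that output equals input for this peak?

5 dB

Overshoot 7 dB → 7/3.5 = 2 dB after compression, so the compressed level is -7 + 2 = -5 dB.
Make-up = target − compressed = 0 − (-5) = 5 dB.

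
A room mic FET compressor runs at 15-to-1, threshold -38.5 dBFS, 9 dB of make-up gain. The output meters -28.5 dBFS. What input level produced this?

-23.5 dBFS

Remove make-up: -28.5 − 9 = -37.5 dBFS.
That's 1 dB above the -38.5 dBFS threshold.
Input overshoot = R × output overshoot = 15 dB → input = -38.5 + 15 = -23.5 dBFS.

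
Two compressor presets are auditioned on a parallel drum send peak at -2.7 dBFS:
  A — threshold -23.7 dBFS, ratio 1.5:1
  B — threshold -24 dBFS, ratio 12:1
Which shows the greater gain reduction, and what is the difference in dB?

B, by 12.525 dB

A: overshoot 21 dB → output overshoot 14 dB → GR 7 dB.
B: overshoot 21.3 dB → output overshoot 1.775 dB → GR 19.525 dB.
B reduces 12.525 dB more.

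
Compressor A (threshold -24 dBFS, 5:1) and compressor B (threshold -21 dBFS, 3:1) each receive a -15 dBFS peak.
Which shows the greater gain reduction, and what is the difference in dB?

A: GR = 9 − 9/5 = 7.2 dB.
B: GR = 6 − 6/3 = 4 dB.
A applies 3.2 dB more gain reduction.

A, by 3.2 dB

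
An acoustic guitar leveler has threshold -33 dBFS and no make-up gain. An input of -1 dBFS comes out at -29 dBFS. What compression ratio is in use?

8:1

Input overshoot = -1 − (-33) = 32 dB; output overshoot = -29 − (-33) = 4 dB.
Ratio = 32 / 4 = 8.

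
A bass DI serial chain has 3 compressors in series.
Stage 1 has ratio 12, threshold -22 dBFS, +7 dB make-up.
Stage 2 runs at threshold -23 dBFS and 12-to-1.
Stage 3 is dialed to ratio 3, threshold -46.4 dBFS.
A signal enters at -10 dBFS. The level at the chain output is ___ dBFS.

Stage 1: -10 dBFS is 12 dB over -22 dBFS; at 12:1 that becomes 1 dB over, giving -21 dBFS; +7 dB make-up → -14 dBFS.
Stage 2: 9 dB above -23 dBFS, reduced 12:1 to 0.75 dB above → -22.25 dBFS.
Stage 3: -22.25 dBFS is 24.15 dB over -46.4 dBFS; at 3:1 that becomes 8.05 dB over, giving -38.35 dBFS.

-38.35 dBFS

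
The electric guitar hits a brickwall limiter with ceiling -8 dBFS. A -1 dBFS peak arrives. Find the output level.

The limiter clamps the peak to its -8 dBFS ceiling.

-8 dBFS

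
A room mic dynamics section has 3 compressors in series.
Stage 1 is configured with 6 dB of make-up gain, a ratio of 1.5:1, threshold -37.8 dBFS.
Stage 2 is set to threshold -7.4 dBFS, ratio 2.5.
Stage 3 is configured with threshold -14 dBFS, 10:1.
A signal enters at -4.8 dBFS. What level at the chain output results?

Stage 1: 33 dB above -37.8 dBFS, reduced 1.5:1 to 22 dB above → -15.8 dBFS; +6 dB make-up → -9.8 dBFS.
Stage 2: -9.8 dBFS ≤ -7.4 dBFS, so stage 2 doesn't engage; output -9.8 dBFS.
Stage 3: overshoot 4.2 dB → 4.2/10 = 0.42 dB → -13.58 dBFS.

-13.58 dBFS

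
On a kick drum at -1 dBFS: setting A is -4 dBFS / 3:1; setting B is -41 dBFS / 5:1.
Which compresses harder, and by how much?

A: 3 dB over, compressed to 1 dB over, so 2 dB of GR.
B: 40 dB over, compressed to 8 dB over, so 32 dB of GR.
B reduces 30 dB more.

B, by 30 dB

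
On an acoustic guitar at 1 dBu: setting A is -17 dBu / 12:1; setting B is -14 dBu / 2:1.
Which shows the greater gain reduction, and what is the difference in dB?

A: GR = 18 − 18/12 = 16.5 dB.
B: GR = 15 − 15/2 = 7.5 dB.
A reduces 9 dB more.

A, by 9 dB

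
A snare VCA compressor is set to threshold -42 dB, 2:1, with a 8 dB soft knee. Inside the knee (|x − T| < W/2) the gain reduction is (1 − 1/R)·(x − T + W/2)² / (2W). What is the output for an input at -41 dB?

-41.78125 dB

x − T + W/2 = -41 − (-42) + 4 = 5.
GR = (1 − 1/2) × 5² / 16 = 0.5 × 25 / 16 = 0.78125 dB.
Output = -41 − 0.78125 = -41.78125 dB.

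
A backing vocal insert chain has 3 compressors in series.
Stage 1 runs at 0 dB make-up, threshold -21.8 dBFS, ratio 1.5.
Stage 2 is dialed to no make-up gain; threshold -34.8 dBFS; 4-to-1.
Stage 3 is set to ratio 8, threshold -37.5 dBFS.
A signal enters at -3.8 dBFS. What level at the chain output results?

-36.38125 dBFS

Stage 1: overshoot 18 dB → 18/1.5 = 12 dB → -9.8 dBFS.
Stage 2: overshoot 25 dB → 25/4 = 6.25 dB → -28.55 dBFS.
Stage 3: -28.55 dBFS is 8.95 dB over -37.5 dBFS; at 8:1 that becomes 1.11875 dB over, giving -36.38125 dBFS.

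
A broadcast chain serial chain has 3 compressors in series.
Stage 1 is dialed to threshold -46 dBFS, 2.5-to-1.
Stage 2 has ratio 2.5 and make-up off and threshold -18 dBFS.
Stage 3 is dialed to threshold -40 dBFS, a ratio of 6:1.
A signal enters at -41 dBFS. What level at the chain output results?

Stage 1: 5 dB above -46 dBFS, reduced 2.5:1 to 2 dB above → -44 dBFS.
Stage 2: below threshold (-44 ≤ -18); passes unchanged; output -44 dBFS.
Stage 3: -44 dBFS ≤ -40 dBFS, so stage 3 doesn't engage; output -44 dBFS.

-44 dBFS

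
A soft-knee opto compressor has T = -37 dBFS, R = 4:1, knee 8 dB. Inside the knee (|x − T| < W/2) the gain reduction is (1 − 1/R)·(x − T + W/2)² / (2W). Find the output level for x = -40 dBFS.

-40.046875 dBFS

x − T + W/2 = -40 − (-37) + 4 = 1.
GR = (1 − 1/4) × 1² / 16 = 0.75 × 1 / 16 = 0.046875 dB.
Output = -40 − 0.046875 = -40.046875 dBFS.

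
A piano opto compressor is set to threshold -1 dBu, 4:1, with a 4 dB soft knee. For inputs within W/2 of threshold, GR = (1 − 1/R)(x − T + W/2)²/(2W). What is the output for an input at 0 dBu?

x − T + W/2 = 0 − (-1) + 2 = 3.
GR = (1 − 1/4) × 3² / 8 = 0.75 × 9 / 8 = 0.84375 dB.
Output = 0 − 0.84375 = -0.84375 dBu.

-0.84375 dBu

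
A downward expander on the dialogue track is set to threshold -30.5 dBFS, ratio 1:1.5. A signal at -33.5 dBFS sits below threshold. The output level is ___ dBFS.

The input is 3 dB below the -30.5 dBFS threshold.
A 1:1.5 expander multiplies undershoot by 1.5: 3 × 1.5 = 4.5 dB below threshold.
Output = -30.5 − 4.5 = -35 dBFS.

-35 dBFS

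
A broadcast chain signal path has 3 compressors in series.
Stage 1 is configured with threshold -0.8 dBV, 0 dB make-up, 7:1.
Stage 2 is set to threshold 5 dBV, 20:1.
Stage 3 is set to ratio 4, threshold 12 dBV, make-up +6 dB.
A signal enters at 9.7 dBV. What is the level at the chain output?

6.7 dBV

Stage 1: 10.5 dB above -0.8 dBV, reduced 7:1 to 1.5 dB above → 0.7 dBV.
Stage 2: below threshold (0.7 ≤ 5); passes unchanged; output 0.7 dBV.
Stage 3: 0.7 dBV ≤ 12 dBV, so stage 3 doesn't engage; make-up brings it to 6.7 dBV.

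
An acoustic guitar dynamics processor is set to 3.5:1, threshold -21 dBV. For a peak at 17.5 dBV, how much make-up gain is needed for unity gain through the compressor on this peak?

27.5 dB

Overshoot 38.5 dB → 38.5/3.5 = 11 dB after compression, so the compressed level is -21 + 11 = -10 dBV.
Make-up = target − compressed = 17.5 − (-10) = 27.5 dB.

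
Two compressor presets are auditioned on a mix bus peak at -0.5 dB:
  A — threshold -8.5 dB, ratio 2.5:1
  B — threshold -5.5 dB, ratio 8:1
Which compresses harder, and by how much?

A, by 0.425 dB

A: 8 dB over, compressed to 3.2 dB over, so 4.8 dB of GR.
B: 5 dB over, compressed to 0.625 dB over, so 4.375 dB of GR.
A reduces 0.425 dB more.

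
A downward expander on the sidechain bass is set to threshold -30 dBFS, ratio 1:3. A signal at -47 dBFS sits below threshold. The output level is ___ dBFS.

Below threshold, a 1:3 expander applies gain = (3−1)×(T − x) of attenuation.
(3−1) × 17 = 34 dB, so output = -47 − 34 = -81 dBFS.

-81 dBFS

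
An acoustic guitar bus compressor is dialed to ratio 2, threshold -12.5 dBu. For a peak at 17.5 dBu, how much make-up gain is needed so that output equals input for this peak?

15 dB

The peak compresses to -12.5 + 30/2 = 2.5 dBu.
To reach 17.5 dBu requires 17.5 − 2.5 = 15 dB of make-up.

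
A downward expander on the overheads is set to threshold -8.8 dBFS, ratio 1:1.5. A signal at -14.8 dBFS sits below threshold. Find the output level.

-17.8 dBFS

The input is 6 dB below the -8.8 dBFS threshold.
A 1:1.5 expander multiplies undershoot by 1.5: 6 × 1.5 = 9 dB below threshold.
Output = -8.8 − 9 = -17.8 dBFS.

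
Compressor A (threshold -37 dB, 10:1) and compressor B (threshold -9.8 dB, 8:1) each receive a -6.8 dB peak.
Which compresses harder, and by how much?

A: overshoot 30.2 dB → output overshoot 3.02 dB → GR 27.18 dB.
B: overshoot 3 dB → output overshoot 0.375 dB → GR 2.625 dB.
A reduces 24.555 dB more.

A, by 24.555 dB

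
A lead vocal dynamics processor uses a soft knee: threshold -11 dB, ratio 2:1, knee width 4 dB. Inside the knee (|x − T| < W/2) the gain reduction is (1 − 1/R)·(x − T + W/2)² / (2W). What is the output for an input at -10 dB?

x − T + W/2 = -10 − (-11) + 2 = 3.
GR = (1 − 1/2) × 3² / 8 = 0.5 × 9 / 8 = 0.5625 dB.
Output = -10 − 0.5625 = -10.5625 dB.

-10.5625 dB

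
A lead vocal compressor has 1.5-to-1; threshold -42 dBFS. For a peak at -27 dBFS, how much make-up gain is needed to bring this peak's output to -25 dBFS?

Without make-up, output = threshold + overshoot/1.5 = -42 + 10 = -32 dBFS.
Gap to target: 7 dB.

7 dB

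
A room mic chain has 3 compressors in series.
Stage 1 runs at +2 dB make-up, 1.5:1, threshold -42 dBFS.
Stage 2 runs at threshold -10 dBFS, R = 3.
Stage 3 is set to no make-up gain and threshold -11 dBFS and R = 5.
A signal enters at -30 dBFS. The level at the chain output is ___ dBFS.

Stage 1: overshoot 12 dB → 12/1.5 = 8 dB → -34 dBFS; +2 dB make-up → -32 dBFS.
Stage 2: below threshold (-32 ≤ -10); passes unchanged; output -32 dBFS.
Stage 3: -32 dBFS is at or below the -11 dBFS threshold — no compression; output -32 dBFS.

-32 dBFS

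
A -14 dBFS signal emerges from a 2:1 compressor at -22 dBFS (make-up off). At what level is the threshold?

Gain reduction = -14 − (-22) = 8 dB; output overshoot = GR / (R − 1) = 8 / 1 = 8 dB.
Threshold = output − output overshoot = -22 − 8 = -30 dBFS.

-30 dBFS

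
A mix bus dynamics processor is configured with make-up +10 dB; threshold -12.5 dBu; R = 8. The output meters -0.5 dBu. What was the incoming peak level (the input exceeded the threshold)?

3.5 dBu

Stripping the +10 dB make-up gives -10.5 dBu at the gain stage.
Post-compression overshoot = -10.5 − (-12.5) = 2 dB.
Undo the ratio: input overshoot = 2 × 8 = 16 dB, giving input = 3.5 dBu.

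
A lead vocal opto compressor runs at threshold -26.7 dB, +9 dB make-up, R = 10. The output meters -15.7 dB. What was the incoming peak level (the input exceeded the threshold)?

Before make-up, the level was -15.7 − 9 = -24.7 dB.
The compressed level sits -24.7 − (-26.7) = 2 dB over threshold.
Undo the ratio: input overshoot = 2 × 10 = 20 dB, giving input = -6.7 dB.

-6.7 dB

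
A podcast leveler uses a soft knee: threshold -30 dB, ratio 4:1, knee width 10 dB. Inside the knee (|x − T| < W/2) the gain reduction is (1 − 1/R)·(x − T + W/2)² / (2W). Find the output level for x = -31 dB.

-31.6 dB

x − T + W/2 = -31 − (-30) + 5 = 4.
GR = (1 − 1/4) × 4² / 20 = 0.75 × 16 / 20 = 0.6 dB.
Output = -31 − 0.6 = -31.6 dB.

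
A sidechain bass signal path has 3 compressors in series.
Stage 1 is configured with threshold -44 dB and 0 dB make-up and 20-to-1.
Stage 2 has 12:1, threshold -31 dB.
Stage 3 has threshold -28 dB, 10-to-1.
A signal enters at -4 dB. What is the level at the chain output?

-42 dB

Stage 1: overshoot 40 dB → 40/20 = 2 dB → -42 dB.
Stage 2: below threshold (-42 ≤ -31); passes unchanged; output -42 dB.
Stage 3: -42 dB is at or below the -28 dB threshold — no compression; output -42 dB.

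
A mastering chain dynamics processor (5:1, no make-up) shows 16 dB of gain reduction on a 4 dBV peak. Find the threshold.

-16 dBV

Let T be the threshold. Output overshoot = (input overshoot)/R, so -12 − T = (4 − T)/5.
5·(-12 − T) = 4 − T → 4·T = -60 − 4 = -64.
T = -64/4 = -16 dBV.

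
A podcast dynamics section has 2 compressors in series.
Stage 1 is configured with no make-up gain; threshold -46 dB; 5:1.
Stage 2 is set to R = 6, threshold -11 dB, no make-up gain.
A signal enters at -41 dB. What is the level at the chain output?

Stage 1: overshoot 5 dB → 5/5 = 1 dB → -45 dB.
Stage 2: below threshold (-45 ≤ -11); passes unchanged; output -45 dB.

-45 dB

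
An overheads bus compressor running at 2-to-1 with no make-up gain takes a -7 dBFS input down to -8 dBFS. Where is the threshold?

Input is 2 dB above T (since output overshoot × R = input overshoot: (-8 − T)·2 = -7 − T gives T = -9 dBFS).
Check: -9 + (-7 − (-9))/2 = -9 + 1 = -8 dBFS. ✓

-9 dBFS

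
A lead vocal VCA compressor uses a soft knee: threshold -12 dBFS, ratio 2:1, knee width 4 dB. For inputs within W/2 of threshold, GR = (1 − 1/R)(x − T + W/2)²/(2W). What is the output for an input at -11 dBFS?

x − T + W/2 = -11 − (-12) + 2 = 3.
GR = (1 − 1/2) × 3² / 8 = 0.5 × 9 / 8 = 0.5625 dB.
Output = -11 − 0.5625 = -11.5625 dBFS.

-11.5625 dBFS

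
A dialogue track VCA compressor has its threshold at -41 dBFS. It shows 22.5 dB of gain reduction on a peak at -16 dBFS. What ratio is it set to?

Input overshoot = -16 − (-41) = 25 dB.
Output overshoot = 25 − 22.5 = 2.5 dB.
Ratio = input overshoot / output overshoot = 25 / 2.5 = 10.

10:1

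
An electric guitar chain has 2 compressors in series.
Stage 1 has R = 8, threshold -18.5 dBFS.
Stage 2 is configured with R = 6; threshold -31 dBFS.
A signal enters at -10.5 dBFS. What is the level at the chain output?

-28.75 dBFS

Stage 1: 8 dB above -18.5 dBFS, reduced 8:1 to 1 dB above → -17.5 dBFS.
Stage 2: 13.5 dB above -31 dBFS, reduced 6:1 to 2.25 dB above → -28.75 dBFS.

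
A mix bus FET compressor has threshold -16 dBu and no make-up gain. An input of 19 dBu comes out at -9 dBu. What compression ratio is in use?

5:1

Input overshoot = 19 − (-16) = 35 dB; output overshoot = -9 − (-16) = 7 dB.
Ratio = 35 / 7 = 5.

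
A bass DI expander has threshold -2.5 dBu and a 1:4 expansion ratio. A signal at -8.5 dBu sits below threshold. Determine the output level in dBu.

Below threshold, a 1:4 expander applies gain = (4−1)×(T − x) of attenuation.
(4−1) × 6 = 18 dB, so output = -8.5 − 18 = -26.5 dBu.

-26.5 dBu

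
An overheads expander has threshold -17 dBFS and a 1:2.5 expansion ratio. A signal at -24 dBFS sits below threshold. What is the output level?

The input is 7 dB below the -17 dBFS threshold.
A 1:2.5 expander multiplies undershoot by 2.5: 7 × 2.5 = 17.5 dB below threshold.
Output = -17 − 17.5 = -34.5 dBFS.

-34.5 dBFS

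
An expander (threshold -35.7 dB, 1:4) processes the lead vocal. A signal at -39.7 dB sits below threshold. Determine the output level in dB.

-51.7 dB

The input is 4 dB below the -35.7 dB threshold.
A 1:4 expander multiplies undershoot by 4: 4 × 4 = 16 dB below threshold.
Output = -35.7 − 16 = -51.7 dB.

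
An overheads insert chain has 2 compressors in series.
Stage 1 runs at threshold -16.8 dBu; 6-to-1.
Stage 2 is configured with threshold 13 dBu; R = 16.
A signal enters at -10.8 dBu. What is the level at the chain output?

-15.8 dBu

Stage 1: 6 dB above -16.8 dBu, reduced 6:1 to 1 dB above → -15.8 dBu.
Stage 2: -15.8 dBu is at or below the 13 dBu threshold — no compression; output -15.8 dBu.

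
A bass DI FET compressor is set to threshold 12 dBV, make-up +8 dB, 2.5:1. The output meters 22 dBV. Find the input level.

Remove make-up: 22 − 8 = 14 dBV.
That's 2 dB above the 12 dBV threshold.
Before 2.5:1 compression the overshoot was 2 × 2.5 = 5 dB, so input = 12 + 5 = 17 dBV.

17 dBV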